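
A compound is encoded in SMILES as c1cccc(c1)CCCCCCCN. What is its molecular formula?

C13H21N

Heavy atoms from the SMILES: 13 C, 1 N.
Implicit hydrogens by atom environment:
  7 × C: 2 H each → 14
  5 × C (aromatic): 1 H each → 5
  1 × C (aromatic): no H
  1 × N: 2 H
  Total hydrogens = 21.
Molecular formula: C13H21N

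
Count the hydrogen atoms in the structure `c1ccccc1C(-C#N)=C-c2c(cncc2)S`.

Hydrogens are implicit in SMILES; fill each atom to its normal valence:
  8 × C (aromatic): 1 H each → 8
  3 × C (aromatic): no H
  2 × C: no H
  1 × C: 1 H
  1 × N (aromatic): no H
  1 × N: no H
  1 × S: 1 H
  Total hydrogens = 10.

10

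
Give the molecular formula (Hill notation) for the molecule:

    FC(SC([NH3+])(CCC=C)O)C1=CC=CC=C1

Heavy atoms from the SMILES: 12 C, 1 F, 1 N, 1 O, 1 S.
Implicit hydrogens by atom environment:
  5 × C (aromatic): 1 H each → 5
  3 × C: 2 H each → 6
  2 × C: 1 H each → 2
  1 × C: no H
  1 × C (aromatic): no H
  1 × F: no H
  1 × N (charge +1): 3 H
  1 × O: 1 H
  1 × S: no H
  Total hydrogens = 17.
Net charge +1.
Molecular formula: C12H17FNOS+

C12H17FNOS+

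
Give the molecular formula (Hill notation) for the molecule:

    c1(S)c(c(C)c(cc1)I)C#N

Heavy atoms from the SMILES: 8 C, 1 I, 1 N, 1 S.
Implicit hydrogens by atom environment:
  4 × C (aromatic): no H
  2 × C (aromatic): 1 H each → 2
  1 × C: 3 H
  1 × C: no H
  1 × I: no H
  1 × N: no H
  1 × S: 1 H
  Total hydrogens = 6.
Molecular formula: C8H6INS

C8H6INS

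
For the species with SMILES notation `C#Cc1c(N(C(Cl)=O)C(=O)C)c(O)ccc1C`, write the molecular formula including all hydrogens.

Heavy atoms from the SMILES: 12 C, 1 Cl, 1 N, 3 O.
Implicit hydrogens by atom environment:
  4 × C (aromatic): no H
  3 × C: no H
  2 × C: 3 H each → 6
  2 × C (aromatic): 1 H each → 2
  2 × O: no H
  1 × C: 1 H
  1 × Cl: no H
  1 × N: no H
  1 × O: 1 H
  Total hydrogens = 10.
Molecular formula: C12H10ClNO3

C12H10ClNO3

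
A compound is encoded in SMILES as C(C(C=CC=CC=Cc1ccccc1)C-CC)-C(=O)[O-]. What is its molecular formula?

C18H21O2-

Heavy atoms from the SMILES: 18 C, 2 O.
Implicit hydrogens by atom environment:
  7 × C: 1 H each → 7
  5 × C (aromatic): 1 H each → 5
  3 × C: 2 H each → 6
  1 × C: 3 H
  1 × C: no H
  1 × C (aromatic): no H
  1 × O: no H
  1 × O (charge -1): no H
  Total hydrogens = 21.
Net charge -1.
Molecular formula: C18H21O2-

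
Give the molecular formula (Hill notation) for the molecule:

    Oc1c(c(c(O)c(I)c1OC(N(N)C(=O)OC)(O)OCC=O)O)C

Heavy atoms from the SMILES: 12 C, 1 I, 2 N, 9 O.
Implicit hydrogens by atom environment:
  6 × C (aromatic): no H
  5 × O: no H
  4 × O: 1 H each → 4
  2 × C: 3 H each → 6
  2 × C: no H
  1 × C: 2 H
  1 × C: 1 H
  1 × I: no H
  1 × N: 2 H
  1 × N: no H
  Total hydrogens = 15.
Molecular formula: C12H15IN2O9

C12H15IN2O9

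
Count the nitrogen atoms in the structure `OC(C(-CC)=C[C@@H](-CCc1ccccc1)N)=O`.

The symbol for nitrogen appears 1 time in the SMILES.

1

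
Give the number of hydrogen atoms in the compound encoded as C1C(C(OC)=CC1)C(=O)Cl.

9

Hydrogens are implicit in SMILES; fill each atom to its normal valence:
  2 × C: 2 H each → 4
  2 × C: 1 H each → 2
  2 × C: no H
  2 × O: no H
  1 × C: 3 H
  1 × Cl: no H
  Total hydrogens = 9.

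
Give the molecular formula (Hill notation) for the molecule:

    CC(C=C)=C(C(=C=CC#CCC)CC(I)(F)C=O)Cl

C15H15ClFIO

Heavy atoms from the SMILES: 15 C, 1 Cl, 1 F, 1 I, 1 O.
Implicit hydrogens by atom environment:
  7 × C: no H
  3 × C: 2 H each → 6
  3 × C: 1 H each → 3
  2 × C: 3 H each → 6
  1 × Cl: no H
  1 × F: no H
  1 × I: no H
  1 × O: no H
  Total hydrogens = 15.
Molecular formula: C15H15ClFIO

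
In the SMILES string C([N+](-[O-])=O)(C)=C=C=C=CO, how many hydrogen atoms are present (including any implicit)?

Hydrogens are implicit in SMILES; fill each atom to its normal valence:
  4 × C: no H
  1 × C: 3 H
  1 × C: 1 H
  1 × N (charge +1): no H
  1 × O: 1 H
  1 × O: no H
  1 × O (charge -1): no H
  Total hydrogens = 5.

5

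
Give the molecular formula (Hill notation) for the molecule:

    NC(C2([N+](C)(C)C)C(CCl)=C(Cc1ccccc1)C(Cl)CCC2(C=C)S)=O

Heavy atoms from the SMILES: 21 C, 2 Cl, 2 N, 1 O, 1 S.
Implicit hydrogens by atom environment:
  5 × C: 2 H each → 10
  5 × C (aromatic): 1 H each → 5
  5 × C: no H
  3 × C: 3 H each → 9
  2 × C: 1 H each → 2
  2 × Cl: no H
  1 × C (aromatic): no H
  1 × N: 2 H
  1 × N (charge +1): no H
  1 × O: no H
  1 × S: 1 H
  Total hydrogens = 29.
Net charge +1.
Molecular formula: C21H29Cl2N2OS+

C21H29Cl2N2OS+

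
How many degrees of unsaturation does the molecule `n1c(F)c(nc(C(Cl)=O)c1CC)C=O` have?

6

Molecular formula from the SMILES: C8H6ClFN2O2.
DoU = (2C + 2 + N − H − X)/2 = (2·8 + 2 + 2 − 6 − 2)/2 = 12/2 = 6.
(Structurally: 1 ring(s) + 5 π bond(s) = 6.)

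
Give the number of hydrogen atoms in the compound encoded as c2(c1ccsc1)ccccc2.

Hydrogens are implicit in SMILES; fill each atom to its normal valence:
  8 × C (aromatic): 1 H each → 8
  2 × C (aromatic): no H
  1 × S (aromatic): no H
  Total hydrogens = 8.

8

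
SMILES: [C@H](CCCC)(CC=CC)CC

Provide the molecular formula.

Heavy atoms from the SMILES: 11 C.
Implicit hydrogens by atom environment:
  5 × C: 2 H each → 10
  3 × C: 3 H each → 9
  3 × C: 1 H each → 3
  Total hydrogens = 22.
Molecular formula: C11H22

C11H22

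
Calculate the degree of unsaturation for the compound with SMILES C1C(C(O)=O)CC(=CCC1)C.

Molecular formula from the SMILES: C9H14O2.
DoU = (2C + 2 + N − H − X)/2 = (2·9 + 2 + 0 − 14 − 0)/2 = 6/2 = 3.
(Structurally: 1 ring(s) + 2 π bond(s) = 3.)

3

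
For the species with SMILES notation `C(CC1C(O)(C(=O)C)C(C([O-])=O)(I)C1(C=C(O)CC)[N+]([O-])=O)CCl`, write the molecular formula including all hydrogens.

Heavy atoms from the SMILES: 14 C, 1 Cl, 1 I, 1 N, 7 O.
Implicit hydrogens by atom environment:
  6 × C: no H
  4 × C: 2 H each → 8
  3 × O: no H
  2 × C: 3 H each → 6
  2 × C: 1 H each → 2
  2 × O: 1 H each → 2
  2 × O (charge -1): no H
  1 × Cl: no H
  1 × I: no H
  1 × N (charge +1): no H
  Total hydrogens = 18.
Net charge -1.
Molecular formula: C14H18ClINO7-

C14H18ClINO7-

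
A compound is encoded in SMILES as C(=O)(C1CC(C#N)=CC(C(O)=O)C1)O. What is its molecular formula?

Heavy atoms from the SMILES: 9 C, 1 N, 4 O.
Implicit hydrogens by atom environment:
  4 × C: no H
  3 × C: 1 H each → 3
  2 × C: 2 H each → 4
  2 × O: 1 H each → 2
  2 × O: no H
  1 × N: no H
  Total hydrogens = 9.
Molecular formula: C9H9NO4

C9H9NO4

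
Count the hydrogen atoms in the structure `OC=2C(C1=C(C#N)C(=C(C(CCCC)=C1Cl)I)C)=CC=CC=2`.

17

Hydrogens are implicit in SMILES; fill each atom to its normal valence:
  8 × C (aromatic): no H
  4 × C (aromatic): 1 H each → 4
  3 × C: 2 H each → 6
  2 × C: 3 H each → 6
  1 × C: no H
  1 × Cl: no H
  1 × I: no H
  1 × N: no H
  1 × O: 1 H
  Total hydrogens = 17.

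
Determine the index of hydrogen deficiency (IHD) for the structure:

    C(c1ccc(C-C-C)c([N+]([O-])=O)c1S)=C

6

Molecular formula from the SMILES: C11H13NO2S.
DoU = (2C + 2 + N − H − X)/2 = (2·11 + 2 + 1 − 13 − 0)/2 = 12/2 = 6.
(Structurally: 1 ring(s) + 5 π bond(s) = 6.)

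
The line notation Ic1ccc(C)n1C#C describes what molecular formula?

Heavy atoms from the SMILES: 7 C, 1 I, 1 N.
Implicit hydrogens by atom environment:
  2 × C (aromatic): 1 H each → 2
  2 × C (aromatic): no H
  1 × C: 3 H
  1 × C: 1 H
  1 × C: no H
  1 × I: no H
  1 × N (aromatic): no H
  Total hydrogens = 6.
Molecular formula: C7H6IN

C7H6IN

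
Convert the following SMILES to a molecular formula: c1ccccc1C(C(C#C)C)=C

Heavy atoms from the SMILES: 12 C.
Implicit hydrogens by atom environment:
  5 × C (aromatic): 1 H each → 5
  2 × C: 1 H each → 2
  2 × C: no H
  1 × C: 3 H
  1 × C: 2 H
  1 × C (aromatic): no H
  Total hydrogens = 12.
Molecular formula: C12H12

C12H12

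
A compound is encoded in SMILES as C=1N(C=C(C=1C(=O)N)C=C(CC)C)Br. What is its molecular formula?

C10H13BrN2O

Heavy atoms from the SMILES: 1 Br, 10 C, 2 N, 1 O.
Implicit hydrogens by atom environment:
  2 × C: 3 H each → 6
  2 × C (aromatic): 1 H each → 2
  2 × C (aromatic): no H
  2 × C: no H
  1 × Br: no H
  1 × C: 2 H
  1 × C: 1 H
  1 × N: 2 H
  1 × N (aromatic): no H
  1 × O: no H
  Total hydrogens = 13.
Molecular formula: C10H13BrN2O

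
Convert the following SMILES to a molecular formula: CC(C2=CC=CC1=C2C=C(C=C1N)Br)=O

C12H10BrNO

Heavy atoms from the SMILES: 1 Br, 12 C, 1 N, 1 O.
Implicit hydrogens by atom environment:
  5 × C (aromatic): 1 H each → 5
  5 × C (aromatic): no H
  1 × Br: no H
  1 × C: 3 H
  1 × C: no H
  1 × N: 2 H
  1 × O: no H
  Total hydrogens = 10.
Molecular formula: C12H10BrNO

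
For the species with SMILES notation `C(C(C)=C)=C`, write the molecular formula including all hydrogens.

Heavy atoms from the SMILES: 5 C.
Implicit hydrogens by atom environment:
  2 × C: 2 H each → 4
  1 × C: 3 H
  1 × C: 1 H
  1 × C: no H
  Total hydrogens = 8.
Molecular formula: C5H8

C5H8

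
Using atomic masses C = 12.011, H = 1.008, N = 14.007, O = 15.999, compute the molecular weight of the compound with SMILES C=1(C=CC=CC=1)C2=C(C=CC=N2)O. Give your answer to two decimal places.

Molecular formula: C11H9NO.
M = 11×12.011 + 9×1.008 + 1×14.007 + 1×15.999 = 171.20 g/mol.

171.20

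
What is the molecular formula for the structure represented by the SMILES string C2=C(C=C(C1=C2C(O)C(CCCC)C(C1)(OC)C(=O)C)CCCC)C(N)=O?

Heavy atoms from the SMILES: 22 C, 1 N, 4 O.
Implicit hydrogens by atom environment:
  7 × C: 2 H each → 14
  4 × C: 3 H each → 12
  4 × C (aromatic): no H
  3 × C: no H
  3 × O: no H
  2 × C (aromatic): 1 H each → 2
  2 × C: 1 H each → 2
  1 × N: 2 H
  1 × O: 1 H
  Total hydrogens = 33.
Molecular formula: C22H33NO4

C22H33NO4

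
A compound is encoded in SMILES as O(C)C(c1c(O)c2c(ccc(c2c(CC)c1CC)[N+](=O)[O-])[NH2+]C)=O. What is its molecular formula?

C17H21N2O5+

Heavy atoms from the SMILES: 17 C, 2 N, 5 O.
Implicit hydrogens by atom environment:
  8 × C (aromatic): no H
  4 × C: 3 H each → 12
  3 × O: no H
  2 × C: 2 H each → 4
  2 × C (aromatic): 1 H each → 2
  1 × C: no H
  1 × N (charge +1): 2 H
  1 × N (charge +1): no H
  1 × O: 1 H
  1 × O (charge -1): no H
  Total hydrogens = 21.
Net charge +1.
Molecular formula: C17H21N2O5+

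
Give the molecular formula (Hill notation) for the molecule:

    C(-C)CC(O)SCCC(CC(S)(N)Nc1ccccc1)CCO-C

Heavy atoms from the SMILES: 18 C, 2 N, 2 O, 2 S.
Implicit hydrogens by atom environment:
  7 × C: 2 H each → 14
  5 × C (aromatic): 1 H each → 5
  2 × C: 3 H each → 6
  2 × C: 1 H each → 2
  1 × C: no H
  1 × C (aromatic): no H
  1 × N: 2 H
  1 × N: 1 H
  1 × O: 1 H
  1 × O: no H
  1 × S: 1 H
  1 × S: no H
  Total hydrogens = 32.
Molecular formula: C18H32N2O2S2

C18H32N2O2S2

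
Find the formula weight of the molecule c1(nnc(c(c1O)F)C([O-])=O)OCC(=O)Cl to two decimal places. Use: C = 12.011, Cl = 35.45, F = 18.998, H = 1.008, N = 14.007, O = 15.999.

249.56

Molecular formula: C7H3ClFN2O5-.
M = 7×12.011 + 1×35.45 + 1×18.998 + 3×1.008 + 2×14.007 + 5×15.999 = 249.56 g/mol.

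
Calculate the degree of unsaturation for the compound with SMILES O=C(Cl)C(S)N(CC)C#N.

Molecular formula from the SMILES: C5H7ClN2OS.
DoU = (2C + 2 + N − H − X)/2 = (2·5 + 2 + 2 − 7 − 1)/2 = 6/2 = 3.
(Structurally: 0 ring(s) + 3 π bond(s) = 3.)

3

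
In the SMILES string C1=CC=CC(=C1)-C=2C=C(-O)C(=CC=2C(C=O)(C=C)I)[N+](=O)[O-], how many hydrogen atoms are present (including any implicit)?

Hydrogens are implicit in SMILES; fill each atom to its normal valence:
  7 × C (aromatic): 1 H each → 7
  5 × C (aromatic): no H
  2 × C: 1 H each → 2
  2 × O: no H
  1 × C: 2 H
  1 × C: no H
  1 × I: no H
  1 × N (charge +1): no H
  1 × O: 1 H
  1 × O (charge -1): no H
  Total hydrogens = 12.

12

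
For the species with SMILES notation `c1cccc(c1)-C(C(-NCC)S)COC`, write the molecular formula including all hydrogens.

C12H19NOS

Heavy atoms from the SMILES: 12 C, 1 N, 1 O, 1 S.
Implicit hydrogens by atom environment:
  5 × C (aromatic): 1 H each → 5
  2 × C: 3 H each → 6
  2 × C: 2 H each → 4
  2 × C: 1 H each → 2
  1 × C (aromatic): no H
  1 × N: 1 H
  1 × O: no H
  1 × S: 1 H
  Total hydrogens = 19.
Molecular formula: C12H19NOS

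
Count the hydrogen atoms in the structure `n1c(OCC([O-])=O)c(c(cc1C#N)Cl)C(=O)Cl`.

Hydrogens are implicit in SMILES; fill each atom to its normal valence:
  4 × C (aromatic): no H
  3 × C: no H
  3 × O: no H
  2 × Cl: no H
  1 × C: 2 H
  1 × C (aromatic): 1 H
  1 × N (aromatic): no H
  1 × N: no H
  1 × O (charge -1): no H
  Total hydrogens = 3.

3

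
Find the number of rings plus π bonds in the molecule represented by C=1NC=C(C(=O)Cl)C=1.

Molecular formula from the SMILES: C5H4ClNO.
DoU = (2C + 2 + N − H − X)/2 = (2·5 + 2 + 1 − 4 − 1)/2 = 8/2 = 4.
(Structurally: 1 ring(s) + 3 π bond(s) = 4.)

4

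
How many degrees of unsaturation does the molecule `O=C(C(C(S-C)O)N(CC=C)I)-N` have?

Molecular formula from the SMILES: C7H13IN2O2S.
DoU = (2C + 2 + N − H − X)/2 = (2·7 + 2 + 2 − 13 − 1)/2 = 4/2 = 2.
(Structurally: 0 ring(s) + 2 π bond(s) = 2.)

2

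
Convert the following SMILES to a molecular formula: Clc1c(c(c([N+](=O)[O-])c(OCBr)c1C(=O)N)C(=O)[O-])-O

C9H5BrClN2O7-

Heavy atoms from the SMILES: 1 Br, 9 C, 1 Cl, 2 N, 7 O.
Implicit hydrogens by atom environment:
  6 × C (aromatic): no H
  4 × O: no H
  2 × C: no H
  2 × O (charge -1): no H
  1 × Br: no H
  1 × C: 2 H
  1 × Cl: no H
  1 × N: 2 H
  1 × N (charge +1): no H
  1 × O: 1 H
  Total hydrogens = 5.
Net charge -1.
Molecular formula: C9H5BrClN2O7-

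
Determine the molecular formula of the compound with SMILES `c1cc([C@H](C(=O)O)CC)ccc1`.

C10H12O2

Heavy atoms from the SMILES: 10 C, 2 O.
Implicit hydrogens by atom environment:
  5 × C (aromatic): 1 H each → 5
  1 × C: 3 H
  1 × C: 2 H
  1 × C: 1 H
  1 × C: no H
  1 × C (aromatic): no H
  1 × O: 1 H
  1 × O: no H
  Total hydrogens = 12.
Molecular formula: C10H12O2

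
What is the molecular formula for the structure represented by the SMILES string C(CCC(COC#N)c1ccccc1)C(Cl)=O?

C13H14ClNO2

Heavy atoms from the SMILES: 13 C, 1 Cl, 1 N, 2 O.
Implicit hydrogens by atom environment:
  5 × C (aromatic): 1 H each → 5
  4 × C: 2 H each → 8
  2 × C: no H
  2 × O: no H
  1 × C: 1 H
  1 × C (aromatic): no H
  1 × Cl: no H
  1 × N: no H
  Total hydrogens = 14.
Molecular formula: C13H14ClNO2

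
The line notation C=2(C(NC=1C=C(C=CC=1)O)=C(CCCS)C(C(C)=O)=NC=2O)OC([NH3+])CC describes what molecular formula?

C19H26N3O4S+

Heavy atoms from the SMILES: 19 C, 3 N, 4 O, 1 S.
Implicit hydrogens by atom environment:
  7 × C (aromatic): no H
  4 × C: 2 H each → 8
  4 × C (aromatic): 1 H each → 4
  2 × C: 3 H each → 6
  2 × O: 1 H each → 2
  2 × O: no H
  1 × C: 1 H
  1 × C: no H
  1 × N (charge +1): 3 H
  1 × N: 1 H
  1 × N (aromatic): no H
  1 × S: 1 H
  Total hydrogens = 26.
Net charge +1.
Molecular formula: C19H26N3O4S+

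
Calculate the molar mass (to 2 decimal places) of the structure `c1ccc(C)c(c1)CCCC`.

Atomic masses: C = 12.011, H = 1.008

148.25

Molecular formula: C11H16.
M = 11×12.011 + 16×1.008 = 148.25 g/mol.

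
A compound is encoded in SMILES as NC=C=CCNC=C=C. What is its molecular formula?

Heavy atoms from the SMILES: 7 C, 2 N.
Implicit hydrogens by atom environment:
  3 × C: 1 H each → 3
  2 × C: 2 H each → 4
  2 × C: no H
  1 × N: 2 H
  1 × N: 1 H
  Total hydrogens = 10.
Molecular formula: C7H10N2

C7H10N2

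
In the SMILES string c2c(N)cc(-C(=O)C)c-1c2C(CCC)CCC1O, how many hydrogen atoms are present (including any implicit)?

21

Hydrogens are implicit in SMILES; fill each atom to its normal valence:
  4 × C: 2 H each → 8
  4 × C (aromatic): no H
  2 × C: 3 H each → 6
  2 × C (aromatic): 1 H each → 2
  2 × C: 1 H each → 2
  1 × C: no H
  1 × N: 2 H
  1 × O: 1 H
  1 × O: no H
  Total hydrogens = 21.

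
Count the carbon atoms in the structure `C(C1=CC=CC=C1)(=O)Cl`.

The symbol for carbon appears 7 times in the SMILES. (Cl is a single chlorine, not C + l.)

7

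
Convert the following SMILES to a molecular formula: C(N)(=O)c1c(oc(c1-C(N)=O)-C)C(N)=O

Heavy atoms from the SMILES: 8 C, 3 N, 4 O.
Implicit hydrogens by atom environment:
  4 × C (aromatic): no H
  3 × C: no H
  3 × N: 2 H each → 6
  3 × O: no H
  1 × C: 3 H
  1 × O (aromatic): no H
  Total hydrogens = 9.
Molecular formula: C8H9N3O4

C8H9N3O4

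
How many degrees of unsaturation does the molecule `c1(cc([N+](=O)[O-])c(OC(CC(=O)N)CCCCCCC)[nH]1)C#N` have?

Molecular formula from the SMILES: C15H22N4O4.
DoU = (2C + 2 + N − H − X)/2 = (2·15 + 2 + 4 − 22 − 0)/2 = 14/2 = 7.
(Structurally: 1 ring(s) + 6 π bond(s) = 7.)

7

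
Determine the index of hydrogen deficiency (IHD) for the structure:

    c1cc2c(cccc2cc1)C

Molecular formula from the SMILES: C11H10.
DoU = (2C + 2 + N − H − X)/2 = (2·11 + 2 + 0 − 10 − 0)/2 = 14/2 = 7.
(Structurally: 2 ring(s) + 5 π bond(s) = 7.)

7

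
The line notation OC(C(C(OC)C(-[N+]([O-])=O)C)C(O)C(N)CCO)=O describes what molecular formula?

C10H20N2O7

Heavy atoms from the SMILES: 10 C, 2 N, 7 O.
Implicit hydrogens by atom environment:
  5 × C: 1 H each → 5
  3 × O: 1 H each → 3
  3 × O: no H
  2 × C: 3 H each → 6
  2 × C: 2 H each → 4
  1 × C: no H
  1 × N: 2 H
  1 × N (charge +1): no H
  1 × O (charge -1): no H
  Total hydrogens = 20.
Molecular formula: C10H20N2O7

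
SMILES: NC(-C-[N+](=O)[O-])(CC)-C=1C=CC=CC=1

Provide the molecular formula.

Heavy atoms from the SMILES: 10 C, 2 N, 2 O.
Implicit hydrogens by atom environment:
  5 × C (aromatic): 1 H each → 5
  2 × C: 2 H each → 4
  1 × C: 3 H
  1 × C: no H
  1 × C (aromatic): no H
  1 × N: 2 H
  1 × N (charge +1): no H
  1 × O: no H
  1 × O (charge -1): no H
  Total hydrogens = 14.
Molecular formula: C10H14N2O2

C10H14N2O2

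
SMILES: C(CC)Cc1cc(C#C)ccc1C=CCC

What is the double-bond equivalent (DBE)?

7

Molecular formula from the SMILES: C16H20.
DoU = (2C + 2 + N − H − X)/2 = (2·16 + 2 + 0 − 20 − 0)/2 = 14/2 = 7.
(Structurally: 1 ring(s) + 6 π bond(s) = 7.)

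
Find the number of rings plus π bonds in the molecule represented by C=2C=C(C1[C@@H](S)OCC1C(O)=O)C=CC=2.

Molecular formula from the SMILES: C11H12O3S.
DoU = (2C + 2 + N − H − X)/2 = (2·11 + 2 + 0 − 12 − 0)/2 = 12/2 = 6.
(Structurally: 2 ring(s) + 4 π bond(s) = 6.)

6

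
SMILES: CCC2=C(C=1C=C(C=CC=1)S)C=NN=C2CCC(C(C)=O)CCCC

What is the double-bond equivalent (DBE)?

9

Molecular formula from the SMILES: C21H28N2OS.
DoU = (2C + 2 + N − H − X)/2 = (2·21 + 2 + 2 − 28 − 0)/2 = 18/2 = 9.
(Structurally: 2 ring(s) + 7 π bond(s) = 9.)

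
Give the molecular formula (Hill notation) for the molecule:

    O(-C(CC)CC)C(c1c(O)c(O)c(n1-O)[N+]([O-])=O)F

Heavy atoms from the SMILES: 10 C, 1 F, 2 N, 6 O.
Implicit hydrogens by atom environment:
  4 × C (aromatic): no H
  3 × O: 1 H each → 3
  2 × C: 3 H each → 6
  2 × C: 2 H each → 4
  2 × C: 1 H each → 2
  2 × O: no H
  1 × F: no H
  1 × N (aromatic): no H
  1 × N (charge +1): no H
  1 × O (charge -1): no H
  Total hydrogens = 15.
Molecular formula: C10H15FN2O6

C10H15FN2O6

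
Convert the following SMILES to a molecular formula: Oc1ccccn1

C5H5NO

Heavy atoms from the SMILES: 5 C, 1 N, 1 O.
Implicit hydrogens by atom environment:
  4 × C (aromatic): 1 H each → 4
  1 × C (aromatic): no H
  1 × N (aromatic): no H
  1 × O: 1 H
  Total hydrogens = 5.
Molecular formula: C5H5NO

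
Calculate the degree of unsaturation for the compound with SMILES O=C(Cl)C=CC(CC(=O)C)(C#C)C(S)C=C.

Molecular formula from the SMILES: C12H13ClO2S.
DoU = (2C + 2 + N − H − X)/2 = (2·12 + 2 + 0 − 13 − 1)/2 = 12/2 = 6.
(Structurally: 0 ring(s) + 6 π bond(s) = 6.)

6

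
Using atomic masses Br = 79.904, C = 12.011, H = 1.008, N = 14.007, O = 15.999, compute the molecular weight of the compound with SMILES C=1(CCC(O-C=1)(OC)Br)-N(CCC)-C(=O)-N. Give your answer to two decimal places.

Molecular formula: C10H17BrN2O3.
M = 1×79.904 + 10×12.011 + 17×1.008 + 2×14.007 + 3×15.999 = 293.16 g/mol.

293.16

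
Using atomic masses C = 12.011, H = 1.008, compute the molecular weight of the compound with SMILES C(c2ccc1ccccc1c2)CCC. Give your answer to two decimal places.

Molecular formula: C14H16.
M = 14×12.011 + 16×1.008 = 184.28 g/mol.

184.28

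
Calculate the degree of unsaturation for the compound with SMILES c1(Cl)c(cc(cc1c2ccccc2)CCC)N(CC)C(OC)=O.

9

Molecular formula from the SMILES: C19H22ClNO2.
DoU = (2C + 2 + N − H − X)/2 = (2·19 + 2 + 1 − 22 − 1)/2 = 18/2 = 9.
(Structurally: 2 ring(s) + 7 π bond(s) = 9.)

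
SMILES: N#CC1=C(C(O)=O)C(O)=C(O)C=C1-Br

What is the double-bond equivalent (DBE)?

7

Molecular formula from the SMILES: C8H4BrNO4.
DoU = (2C + 2 + N − H − X)/2 = (2·8 + 2 + 1 − 4 − 1)/2 = 14/2 = 7.
(Structurally: 1 ring(s) + 6 π bond(s) = 7.)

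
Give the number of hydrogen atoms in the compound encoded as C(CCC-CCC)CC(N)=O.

Hydrogens are implicit in SMILES; fill each atom to its normal valence:
  7 × C: 2 H each → 14
  1 × C: 3 H
  1 × C: no H
  1 × N: 2 H
  1 × O: no H
  Total hydrogens = 19.

19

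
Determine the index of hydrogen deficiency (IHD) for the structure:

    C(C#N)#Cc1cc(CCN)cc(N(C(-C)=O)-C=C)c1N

Molecular formula from the SMILES: C15H16N4O.
DoU = (2C + 2 + N − H − X)/2 = (2·15 + 2 + 4 − 16 − 0)/2 = 20/2 = 10.
(Structurally: 1 ring(s) + 9 π bond(s) = 10.)

10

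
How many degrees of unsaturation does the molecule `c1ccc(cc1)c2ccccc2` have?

Molecular formula from the SMILES: C12H10.
DoU = (2C + 2 + N − H − X)/2 = (2·12 + 2 + 0 − 10 − 0)/2 = 16/2 = 8.
(Structurally: 2 ring(s) + 6 π bond(s) = 8.)

8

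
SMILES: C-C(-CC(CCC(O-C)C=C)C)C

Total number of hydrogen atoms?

Hydrogens are implicit in SMILES; fill each atom to its normal valence:
  4 × C: 3 H each → 12
  4 × C: 2 H each → 8
  4 × C: 1 H each → 4
  1 × O: no H
  Total hydrogens = 24.

24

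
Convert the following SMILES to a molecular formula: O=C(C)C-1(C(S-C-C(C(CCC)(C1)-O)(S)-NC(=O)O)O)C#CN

Heavy atoms from the SMILES: 14 C, 2 N, 5 O, 2 S.
Implicit hydrogens by atom environment:
  7 × C: no H
  4 × C: 2 H each → 8
  3 × O: 1 H each → 3
  2 × C: 3 H each → 6
  2 × O: no H
  1 × C: 1 H
  1 × N: 2 H
  1 × N: 1 H
  1 × S: 1 H
  1 × S: no H
  Total hydrogens = 22.
Molecular formula: C14H22N2O5S2

C14H22N2O5S2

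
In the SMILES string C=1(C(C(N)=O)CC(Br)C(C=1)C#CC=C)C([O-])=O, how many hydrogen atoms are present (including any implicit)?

11

Hydrogens are implicit in SMILES; fill each atom to its normal valence:
  5 × C: 1 H each → 5
  5 × C: no H
  2 × C: 2 H each → 4
  2 × O: no H
  1 × Br: no H
  1 × N: 2 H
  1 × O (charge -1): no H
  Total hydrogens = 11.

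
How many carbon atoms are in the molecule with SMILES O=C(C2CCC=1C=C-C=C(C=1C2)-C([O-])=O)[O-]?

12

The symbol for carbon appears 12 times in the SMILES.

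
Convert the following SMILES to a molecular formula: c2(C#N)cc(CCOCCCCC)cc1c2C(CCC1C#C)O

C20H25NO2

Heavy atoms from the SMILES: 20 C, 1 N, 2 O.
Implicit hydrogens by atom environment:
  8 × C: 2 H each → 16
  4 × C (aromatic): no H
  3 × C: 1 H each → 3
  2 × C (aromatic): 1 H each → 2
  2 × C: no H
  1 × C: 3 H
  1 × N: no H
  1 × O: 1 H
  1 × O: no H
  Total hydrogens = 25.
Molecular formula: C20H25NO2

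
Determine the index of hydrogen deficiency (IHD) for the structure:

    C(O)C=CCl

1

Molecular formula from the SMILES: C3H5ClO.
DoU = (2C + 2 + N − H − X)/2 = (2·3 + 2 + 0 − 5 − 1)/2 = 2/2 = 1.
(Structurally: 0 ring(s) + 1 π bond(s) = 1.)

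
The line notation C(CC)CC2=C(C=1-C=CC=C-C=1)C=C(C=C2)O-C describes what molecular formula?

C17H20O

Heavy atoms from the SMILES: 17 C, 1 O.
Implicit hydrogens by atom environment:
  8 × C (aromatic): 1 H each → 8
  4 × C (aromatic): no H
  3 × C: 2 H each → 6
  2 × C: 3 H each → 6
  1 × O: no H
  Total hydrogens = 20.
Molecular formula: C17H20O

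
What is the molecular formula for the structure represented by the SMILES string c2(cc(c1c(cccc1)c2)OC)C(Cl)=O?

C12H9ClO2

Heavy atoms from the SMILES: 12 C, 1 Cl, 2 O.
Implicit hydrogens by atom environment:
  6 × C (aromatic): 1 H each → 6
  4 × C (aromatic): no H
  2 × O: no H
  1 × C: 3 H
  1 × C: no H
  1 × Cl: no H
  Total hydrogens = 9.
Molecular formula: C12H9ClO2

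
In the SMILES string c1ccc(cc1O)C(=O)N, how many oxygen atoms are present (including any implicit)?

2

The symbol for oxygen appears 2 times in the SMILES.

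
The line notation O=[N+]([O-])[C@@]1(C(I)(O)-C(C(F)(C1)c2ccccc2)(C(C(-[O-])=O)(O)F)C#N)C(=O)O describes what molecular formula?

C15H10F2IN2O8-

Heavy atoms from the SMILES: 15 C, 2 F, 1 I, 2 N, 8 O.
Implicit hydrogens by atom environment:
  8 × C: no H
  5 × C (aromatic): 1 H each → 5
  3 × O: 1 H each → 3
  3 × O: no H
  2 × F: no H
  2 × O (charge -1): no H
  1 × C: 2 H
  1 × C (aromatic): no H
  1 × I: no H
  1 × N: no H
  1 × N (charge +1): no H
  Total hydrogens = 10.
Net charge -1.
Molecular formula: C15H10F2IN2O8-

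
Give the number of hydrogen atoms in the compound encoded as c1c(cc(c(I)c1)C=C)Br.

Hydrogens are implicit in SMILES; fill each atom to its normal valence:
  3 × C (aromatic): 1 H each → 3
  3 × C (aromatic): no H
  1 × Br: no H
  1 × C: 2 H
  1 × C: 1 H
  1 × I: no H
  Total hydrogens = 6.

6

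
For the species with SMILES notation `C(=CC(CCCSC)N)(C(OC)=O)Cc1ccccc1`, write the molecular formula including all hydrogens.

Heavy atoms from the SMILES: 16 C, 1 N, 2 O, 1 S.
Implicit hydrogens by atom environment:
  5 × C (aromatic): 1 H each → 5
  4 × C: 2 H each → 8
  2 × C: 3 H each → 6
  2 × C: 1 H each → 2
  2 × C: no H
  2 × O: no H
  1 × C (aromatic): no H
  1 × N: 2 H
  1 × S: no H
  Total hydrogens = 23.
Molecular formula: C16H23NO2S

C16H23NO2S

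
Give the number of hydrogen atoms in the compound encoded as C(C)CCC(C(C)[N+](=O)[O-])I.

Hydrogens are implicit in SMILES; fill each atom to its normal valence:
  3 × C: 2 H each → 6
  2 × C: 3 H each → 6
  2 × C: 1 H each → 2
  1 × I: no H
  1 × N (charge +1): no H
  1 × O: no H
  1 × O (charge -1): no H
  Total hydrogens = 14.

14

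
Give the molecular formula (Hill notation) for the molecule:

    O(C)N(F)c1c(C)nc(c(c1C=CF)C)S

C10H12F2N2OS

Heavy atoms from the SMILES: 10 C, 2 F, 2 N, 1 O, 1 S.
Implicit hydrogens by atom environment:
  5 × C (aromatic): no H
  3 × C: 3 H each → 9
  2 × C: 1 H each → 2
  2 × F: no H
  1 × N (aromatic): no H
  1 × N: no H
  1 × O: no H
  1 × S: 1 H
  Total hydrogens = 12.
Molecular formula: C10H12F2N2OS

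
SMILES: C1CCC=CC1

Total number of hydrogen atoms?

Hydrogens are implicit in SMILES; fill each atom to its normal valence:
  4 × C: 2 H each → 8
  2 × C: 1 H each → 2
  Total hydrogens = 10.

10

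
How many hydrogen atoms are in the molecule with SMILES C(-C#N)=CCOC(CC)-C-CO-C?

Hydrogens are implicit in SMILES; fill each atom to its normal valence:
  4 × C: 2 H each → 8
  3 × C: 1 H each → 3
  2 × C: 3 H each → 6
  2 × O: no H
  1 × C: no H
  1 × N: no H
  Total hydrogens = 17.

17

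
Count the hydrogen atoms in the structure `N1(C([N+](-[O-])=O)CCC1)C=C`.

10

Hydrogens are implicit in SMILES; fill each atom to its normal valence:
  4 × C: 2 H each → 8
  2 × C: 1 H each → 2
  1 × N: no H
  1 × N (charge +1): no H
  1 × O: no H
  1 × O (charge -1): no H
  Total hydrogens = 10.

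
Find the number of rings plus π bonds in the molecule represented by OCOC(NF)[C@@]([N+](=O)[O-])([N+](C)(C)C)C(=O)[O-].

2

Molecular formula from the SMILES: C7H14FN3O6.
DoU = (2C + 2 + N − H − X)/2 = (2·7 + 2 + 3 − 14 − 1)/2 = 4/2 = 2.
(Structurally: 0 ring(s) + 2 π bond(s) = 2.)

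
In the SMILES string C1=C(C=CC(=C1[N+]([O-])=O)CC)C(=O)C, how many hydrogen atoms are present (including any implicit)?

Hydrogens are implicit in SMILES; fill each atom to its normal valence:
  3 × C (aromatic): 1 H each → 3
  3 × C (aromatic): no H
  2 × C: 3 H each → 6
  2 × O: no H
  1 × C: 2 H
  1 × C: no H
  1 × N (charge +1): no H
  1 × O (charge -1): no H
  Total hydrogens = 11.

11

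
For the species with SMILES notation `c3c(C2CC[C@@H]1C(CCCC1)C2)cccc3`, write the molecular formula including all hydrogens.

C16H22

Heavy atoms from the SMILES: 16 C.
Implicit hydrogens by atom environment:
  7 × C: 2 H each → 14
  5 × C (aromatic): 1 H each → 5
  3 × C: 1 H each → 3
  1 × C (aromatic): no H
  Total hydrogens = 22.
Molecular formula: C16H22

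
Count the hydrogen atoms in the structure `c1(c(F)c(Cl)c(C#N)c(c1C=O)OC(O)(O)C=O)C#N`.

4

Hydrogens are implicit in SMILES; fill each atom to its normal valence:
  6 × C (aromatic): no H
  3 × C: no H
  3 × O: no H
  2 × C: 1 H each → 2
  2 × N: no H
  2 × O: 1 H each → 2
  1 × Cl: no H
  1 × F: no H
  Total hydrogens = 4.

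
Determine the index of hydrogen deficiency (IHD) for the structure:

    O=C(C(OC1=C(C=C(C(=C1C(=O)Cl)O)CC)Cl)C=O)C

Molecular formula from the SMILES: C13H12Cl2O5.
DoU = (2C + 2 + N − H − X)/2 = (2·13 + 2 + 0 − 12 − 2)/2 = 14/2 = 7.
(Structurally: 1 ring(s) + 6 π bond(s) = 7.)

7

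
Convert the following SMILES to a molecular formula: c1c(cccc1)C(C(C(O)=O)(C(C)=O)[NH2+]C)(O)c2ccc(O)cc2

Heavy atoms from the SMILES: 18 C, 1 N, 5 O.
Implicit hydrogens by atom environment:
  9 × C (aromatic): 1 H each → 9
  4 × C: no H
  3 × C (aromatic): no H
  3 × O: 1 H each → 3
  2 × C: 3 H each → 6
  2 × O: no H
  1 × N (charge +1): 2 H
  Total hydrogens = 20.
Net charge +1.
Molecular formula: C18H20NO5+

C18H20NO5+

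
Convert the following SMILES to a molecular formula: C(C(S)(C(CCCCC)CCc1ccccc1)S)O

Heavy atoms from the SMILES: 16 C, 1 O, 2 S.
Implicit hydrogens by atom environment:
  7 × C: 2 H each → 14
  5 × C (aromatic): 1 H each → 5
  2 × S: 1 H each → 2
  1 × C: 3 H
  1 × C: 1 H
  1 × C: no H
  1 × C (aromatic): no H
  1 × O: 1 H
  Total hydrogens = 26.
Molecular formula: C16H26OS2

C16H26OS2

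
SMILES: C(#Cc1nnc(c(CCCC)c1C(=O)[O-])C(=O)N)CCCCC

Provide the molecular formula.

Heavy atoms from the SMILES: 17 C, 3 N, 3 O.
Implicit hydrogens by atom environment:
  7 × C: 2 H each → 14
  4 × C (aromatic): no H
  4 × C: no H
  2 × C: 3 H each → 6
  2 × N (aromatic): no H
  2 × O: no H
  1 × N: 2 H
  1 × O (charge -1): no H
  Total hydrogens = 22.
Net charge -1.
Molecular formula: C17H22N3O3-

C17H22N3O3-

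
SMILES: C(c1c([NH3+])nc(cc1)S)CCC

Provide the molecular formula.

Heavy atoms from the SMILES: 9 C, 2 N, 1 S.
Implicit hydrogens by atom environment:
  3 × C: 2 H each → 6
  3 × C (aromatic): no H
  2 × C (aromatic): 1 H each → 2
  1 × C: 3 H
  1 × N (charge +1): 3 H
  1 × N (aromatic): no H
  1 × S: 1 H
  Total hydrogens = 15.
Net charge +1.
Molecular formula: C9H15N2S+

C9H15N2S+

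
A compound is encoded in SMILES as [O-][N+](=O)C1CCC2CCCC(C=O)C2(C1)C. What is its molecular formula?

C12H19NO3

Heavy atoms from the SMILES: 12 C, 1 N, 3 O.
Implicit hydrogens by atom environment:
  6 × C: 2 H each → 12
  4 × C: 1 H each → 4
  2 × O: no H
  1 × C: 3 H
  1 × C: no H
  1 × N (charge +1): no H
  1 × O (charge -1): no H
  Total hydrogens = 19.
Molecular formula: C12H19NO3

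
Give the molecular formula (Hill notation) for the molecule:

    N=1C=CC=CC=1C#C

C7H5N

Heavy atoms from the SMILES: 7 C, 1 N.
Implicit hydrogens by atom environment:
  4 × C (aromatic): 1 H each → 4
  1 × C: 1 H
  1 × C (aromatic): no H
  1 × C: no H
  1 × N (aromatic): no H
  Total hydrogens = 5.
Molecular formula: C7H5N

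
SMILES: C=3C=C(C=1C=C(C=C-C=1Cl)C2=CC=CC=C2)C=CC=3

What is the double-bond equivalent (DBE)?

12

Molecular formula from the SMILES: C18H13Cl.
DoU = (2C + 2 + N − H − X)/2 = (2·18 + 2 + 0 − 13 − 1)/2 = 24/2 = 12.
(Structurally: 3 ring(s) + 9 π bond(s) = 12.)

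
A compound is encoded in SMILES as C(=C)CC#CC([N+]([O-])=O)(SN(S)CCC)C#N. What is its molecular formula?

Heavy atoms from the SMILES: 10 C, 3 N, 2 O, 2 S.
Implicit hydrogens by atom environment:
  4 × C: 2 H each → 8
  4 × C: no H
  2 × N: no H
  1 × C: 3 H
  1 × C: 1 H
  1 × N (charge +1): no H
  1 × O: no H
  1 × O (charge -1): no H
  1 × S: 1 H
  1 × S: no H
  Total hydrogens = 13.
Molecular formula: C10H13N3O2S2

C10H13N3O2S2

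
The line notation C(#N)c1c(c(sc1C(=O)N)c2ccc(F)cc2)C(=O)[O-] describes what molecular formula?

Heavy atoms from the SMILES: 13 C, 1 F, 2 N, 3 O, 1 S.
Implicit hydrogens by atom environment:
  6 × C (aromatic): no H
  4 × C (aromatic): 1 H each → 4
  3 × C: no H
  2 × O: no H
  1 × F: no H
  1 × N: 2 H
  1 × N: no H
  1 × O (charge -1): no H
  1 × S (aromatic): no H
  Total hydrogens = 6.
Net charge -1.
Molecular formula: C13H6FN2O3S-

C13H6FN2O3S-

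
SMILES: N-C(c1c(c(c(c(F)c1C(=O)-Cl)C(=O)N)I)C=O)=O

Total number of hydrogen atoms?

5

Hydrogens are implicit in SMILES; fill each atom to its normal valence:
  6 × C (aromatic): no H
  4 × O: no H
  3 × C: no H
  2 × N: 2 H each → 4
  1 × C: 1 H
  1 × Cl: no H
  1 × F: no H
  1 × I: no H
  Total hydrogens = 5.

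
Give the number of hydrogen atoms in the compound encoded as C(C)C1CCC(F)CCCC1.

Hydrogens are implicit in SMILES; fill each atom to its normal valence:
  7 × C: 2 H each → 14
  2 × C: 1 H each → 2
  1 × C: 3 H
  1 × F: no H
  Total hydrogens = 19.

19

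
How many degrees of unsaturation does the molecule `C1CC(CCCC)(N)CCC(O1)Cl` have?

Molecular formula from the SMILES: C10H20ClNO.
DoU = (2C + 2 + N − H − X)/2 = (2·10 + 2 + 1 − 20 − 1)/2 = 2/2 = 1.
(Structurally: 1 ring(s) + 0 π bond(s) = 1.)

1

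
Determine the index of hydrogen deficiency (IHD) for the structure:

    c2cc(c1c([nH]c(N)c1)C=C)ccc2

Molecular formula from the SMILES: C12H12N2.
DoU = (2C + 2 + N − H − X)/2 = (2·12 + 2 + 2 − 12 − 0)/2 = 16/2 = 8.
(Structurally: 2 ring(s) + 6 π bond(s) = 8.)

8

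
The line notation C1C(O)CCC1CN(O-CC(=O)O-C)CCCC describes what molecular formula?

Heavy atoms from the SMILES: 13 C, 1 N, 4 O.
Implicit hydrogens by atom environment:
  8 × C: 2 H each → 16
  3 × O: no H
  2 × C: 3 H each → 6
  2 × C: 1 H each → 2
  1 × C: no H
  1 × N: no H
  1 × O: 1 H
  Total hydrogens = 25.
Molecular formula: C13H25NO4

C13H25NO4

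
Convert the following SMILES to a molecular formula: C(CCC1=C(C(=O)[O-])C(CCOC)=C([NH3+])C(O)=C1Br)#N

Heavy atoms from the SMILES: 1 Br, 13 C, 2 N, 4 O.
Implicit hydrogens by atom environment:
  6 × C (aromatic): no H
  4 × C: 2 H each → 8
  2 × C: no H
  2 × O: no H
  1 × Br: no H
  1 × C: 3 H
  1 × N (charge +1): 3 H
  1 × N: no H
  1 × O: 1 H
  1 × O (charge -1): no H
  Total hydrogens = 15.
Molecular formula: C13H15BrN2O4

C13H15BrN2O4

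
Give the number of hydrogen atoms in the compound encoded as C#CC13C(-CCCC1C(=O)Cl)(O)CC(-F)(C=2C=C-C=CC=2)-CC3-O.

20

Hydrogens are implicit in SMILES; fill each atom to its normal valence:
  5 × C: 2 H each → 10
  5 × C (aromatic): 1 H each → 5
  5 × C: no H
  3 × C: 1 H each → 3
  2 × O: 1 H each → 2
  1 × C (aromatic): no H
  1 × Cl: no H
  1 × F: no H
  1 × O: no H
  Total hydrogens = 20.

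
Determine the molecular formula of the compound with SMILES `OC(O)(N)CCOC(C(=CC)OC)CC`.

C10H21NO4

Heavy atoms from the SMILES: 10 C, 1 N, 4 O.
Implicit hydrogens by atom environment:
  3 × C: 3 H each → 9
  3 × C: 2 H each → 6
  2 × C: 1 H each → 2
  2 × C: no H
  2 × O: 1 H each → 2
  2 × O: no H
  1 × N: 2 H
  Total hydrogens = 21.
Molecular formula: C10H21NO4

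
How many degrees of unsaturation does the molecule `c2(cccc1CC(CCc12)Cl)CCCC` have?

5

Molecular formula from the SMILES: C14H19Cl.
DoU = (2C + 2 + N − H − X)/2 = (2·14 + 2 + 0 − 19 − 1)/2 = 10/2 = 5.
(Structurally: 2 ring(s) + 3 π bond(s) = 5.)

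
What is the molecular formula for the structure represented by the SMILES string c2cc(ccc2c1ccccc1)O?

Heavy atoms from the SMILES: 12 C, 1 O.
Implicit hydrogens by atom environment:
  9 × C (aromatic): 1 H each → 9
  3 × C (aromatic): no H
  1 × O: 1 H
  Total hydrogens = 10.
Molecular formula: C12H10O

C12H10O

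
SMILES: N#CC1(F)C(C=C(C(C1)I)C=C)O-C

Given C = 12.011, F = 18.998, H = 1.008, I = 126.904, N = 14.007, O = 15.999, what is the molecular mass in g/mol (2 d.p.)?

Molecular formula: C10H11FINO.
M = 10×12.011 + 1×18.998 + 11×1.008 + 1×126.904 + 1×14.007 + 1×15.999 = 307.11 g/mol.

307.11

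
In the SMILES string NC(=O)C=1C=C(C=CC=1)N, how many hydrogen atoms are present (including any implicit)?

Hydrogens are implicit in SMILES; fill each atom to its normal valence:
  4 × C (aromatic): 1 H each → 4
  2 × C (aromatic): no H
  2 × N: 2 H each → 4
  1 × C: no H
  1 × O: no H
  Total hydrogens = 8.

8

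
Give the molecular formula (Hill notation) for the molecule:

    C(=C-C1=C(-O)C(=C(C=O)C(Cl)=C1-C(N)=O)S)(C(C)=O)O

Heavy atoms from the SMILES: 12 C, 1 Cl, 1 N, 5 O, 1 S.
Implicit hydrogens by atom environment:
  6 × C (aromatic): no H
  3 × C: no H
  3 × O: no H
  2 × C: 1 H each → 2
  2 × O: 1 H each → 2
  1 × C: 3 H
  1 × Cl: no H
  1 × N: 2 H
  1 × S: 1 H
  Total hydrogens = 10.
Molecular formula: C12H10ClNO5S

C12H10ClNO5S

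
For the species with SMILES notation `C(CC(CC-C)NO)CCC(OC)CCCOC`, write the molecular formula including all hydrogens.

C14H31NO3

Heavy atoms from the SMILES: 14 C, 1 N, 3 O.
Implicit hydrogens by atom environment:
  9 × C: 2 H each → 18
  3 × C: 3 H each → 9
  2 × C: 1 H each → 2
  2 × O: no H
  1 × N: 1 H
  1 × O: 1 H
  Total hydrogens = 31.
Molecular formula: C14H31NO3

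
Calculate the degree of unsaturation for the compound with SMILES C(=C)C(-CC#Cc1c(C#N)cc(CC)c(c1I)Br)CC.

Molecular formula from the SMILES: C17H17BrIN.
DoU = (2C + 2 + N − H − X)/2 = (2·17 + 2 + 1 − 17 − 2)/2 = 18/2 = 9.
(Structurally: 1 ring(s) + 8 π bond(s) = 9.)

9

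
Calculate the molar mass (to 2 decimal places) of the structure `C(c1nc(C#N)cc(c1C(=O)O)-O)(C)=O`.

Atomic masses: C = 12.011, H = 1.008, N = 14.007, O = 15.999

Molecular formula: C9H6N2O4.
M = 9×12.011 + 6×1.008 + 2×14.007 + 4×15.999 = 206.16 g/mol.

206.16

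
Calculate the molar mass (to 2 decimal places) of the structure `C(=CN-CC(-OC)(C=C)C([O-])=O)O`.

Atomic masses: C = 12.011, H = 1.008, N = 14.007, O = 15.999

186.19

Molecular formula: C8H12NO4-.
M = 8×12.011 + 12×1.008 + 1×14.007 + 4×15.999 = 186.19 g/mol.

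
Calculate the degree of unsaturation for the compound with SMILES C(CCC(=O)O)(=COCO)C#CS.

Molecular formula from the SMILES: C8H10O4S.
DoU = (2C + 2 + N − H − X)/2 = (2·8 + 2 + 0 − 10 − 0)/2 = 8/2 = 4.
(Structurally: 0 ring(s) + 4 π bond(s) = 4.)

4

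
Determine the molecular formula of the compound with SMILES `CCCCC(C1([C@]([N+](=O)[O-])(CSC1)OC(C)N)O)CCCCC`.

Heavy atoms from the SMILES: 16 C, 2 N, 4 O, 1 S.
Implicit hydrogens by atom environment:
  9 × C: 2 H each → 18
  3 × C: 3 H each → 9
  2 × C: 1 H each → 2
  2 × C: no H
  2 × O: no H
  1 × N: 2 H
  1 × N (charge +1): no H
  1 × O: 1 H
  1 × O (charge -1): no H
  1 × S: no H
  Total hydrogens = 32.
Molecular formula: C16H32N2O4S

C16H32N2O4S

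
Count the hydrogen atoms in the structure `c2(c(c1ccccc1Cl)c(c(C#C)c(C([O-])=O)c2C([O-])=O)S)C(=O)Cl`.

Hydrogens are implicit in SMILES; fill each atom to its normal valence:
  8 × C (aromatic): no H
  4 × C (aromatic): 1 H each → 4
  4 × C: no H
  3 × O: no H
  2 × Cl: no H
  2 × O (charge -1): no H
  1 × C: 1 H
  1 × S: 1 H
  Total hydrogens = 6.

6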